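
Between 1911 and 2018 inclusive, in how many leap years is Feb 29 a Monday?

Leap years in 1911–2018: 27 of them.
Feb 29 weekday advances by 5 (mod 7) from one leap year to the next four years later (or differs when a century non-leap intervenes).
Leap-day weekdays: 1912:Thu 1916:Tue 1920:Sun 1924:Fri 1928:Wed 1932:Mon✓ 1936:Sat 1940:Thu 1944:Tue 1948:Sun 1952:Fri 1956:Wed 1960:Mon✓ 1964:Sat 1968:Thu 1972:Tue 1976:Sun 1980:Fri 1984:Wed 1988:Mon✓ 1992:Sat 1996:Thu 2000:Tue 2004:Sun 2008:Fri 2012:Wed 2016:Mon✓
Monday: 1932, 1960, 1988, 2016 → 4.

4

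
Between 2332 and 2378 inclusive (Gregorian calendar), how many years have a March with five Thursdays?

March has 31 days; it has five Thursdays when Thursday falls among the first (month-length − 28) days — i.e. when March 1 is one of Thursday/Wednesday/Tuesday.
March 1 by year: 2332:Tue✓ 2333:Wed✓ 2334:Thu✓ 2335:Fri 2336:Sun 2337:Mon 2338:Tue✓ 2339:Wed✓ 2340:Fri 2341:Sat 2342:Sun 2343:Mon 2344:Wed✓ 2345:Thu✓ 2346:Fri …(17 more)… 2364:Sun 2365:Mon 2366:Tue✓ 2367:Wed✓ 2368:Fri 2369:Sat 2370:Sun 2371:Mon 2372:Wed✓ 2373:Thu✓ 2374:Fri 2375:Sat 2376:Mon 2377:Tue✓ 2378:Wed✓
Years with five Thursdays: 2332, 2333, 2334, 2338, 2339, 2344, 2345, 2349, 2350, 2351, 2355, 2356, 2360, 2361, 2362, 2366, 2367, 2372, 2373, 2377, 2378 → 21.

21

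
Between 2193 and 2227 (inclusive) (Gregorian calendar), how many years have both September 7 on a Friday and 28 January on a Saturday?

1

Check each year's weekday for September 7 and 28 January:
  2193: Sat/Mon  2194: Sun/Tue  2195: Mon/Wed  2196: Wed/Thu  2197: Thu/Sat  2198: Fri/Sun  2199: Sat/Mon  2200: Sun/Tue  2201: Mon/Wed  2202: Tue/Thu  2203: Wed/Fri  2204: Fri/Sat ✓  2205: Sat/Mon  2206: Sun/Tue  …(7 more)…  2214: Wed/Fri  2215: Thu/Sat  2216: Sat/Sun  2217: Sun/Tue  2218: Mon/Wed  2219: Tue/Thu  2220: Thu/Fri  2221: Fri/Sun  2222: Sat/Mon  2223: Sun/Tue  2224: Tue/Wed  2225: Wed/Fri  2226: Thu/Sat  2227: Fri/Sun
Both conditions hold in: 2204 — 1.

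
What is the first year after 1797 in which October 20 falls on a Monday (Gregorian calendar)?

1800

From one year to the next, a fixed date's weekday advances by 1, or by 2 when a Feb 29 lies between the two dates.
1797: October 20 is Friday.
1798: Saturday (+1)
1799: Sunday (+1)
1800: Monday (+1)
October 20 falls on a Monday in 1800.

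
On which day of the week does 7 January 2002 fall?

January 1, 2002 is a Tuesday.
January 7 is day 7 of the year, i.e. 6 days after Jan 1.
6 mod 7 = 6, so advance 6 weekdays from Tuesday: Monday.

Monday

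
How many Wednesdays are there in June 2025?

June 2025 has 30 days and begins on Sunday.
The first Wednesday is June 4.
Wednesdays fall on 4, 11, 18, 25 — that's 4.

4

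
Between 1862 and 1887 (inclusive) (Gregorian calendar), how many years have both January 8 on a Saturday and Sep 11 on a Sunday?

Check each year's weekday for January 8 and Sep 11:
  1862: Wed/Thu  1863: Thu/Fri  1864: Fri/Sun  1865: Sun/Mon  1866: Mon/Tue  1867: Tue/Wed  1868: Wed/Fri  1869: Fri/Sat  1870: Sat/Sun ✓  1871: Sun/Mon  1872: Mon/Wed  1873: Wed/Thu  1874: Thu/Fri  1875: Fri/Sat  1876: Sat/Mon  1877: Mon/Tue  1878: Tue/Wed  1879: Wed/Thu  1880: Thu/Sat  1881: Sat/Sun ✓  1882: Sun/Mon  1883: Mon/Tue  1884: Tue/Thu  1885: Thu/Fri  1886: Fri/Sat  1887: Sat/Sun ✓
Both conditions hold in: 1870, 1881, 1887 — 3.

3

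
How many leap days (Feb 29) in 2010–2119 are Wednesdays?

5

Leap years in 2010–2119: 26 of them.
Feb 29 weekday advances by 5 (mod 7) from one leap year to the next four years later (or differs when a century non-leap intervenes).
Leap-day weekdays: 2012:Wed✓ 2016:Mon 2020:Sat 2024:Thu 2028:Tue 2032:Sun 2036:Fri 2040:Wed✓ 2044:Mon 2048:Sat 2052:Thu 2056:Tue 2060:Sun 2064:Fri 2068:Wed✓ 2072:Mon 2076:Sat 2080:Thu 2084:Tue 2088:Sun 2092:Fri 2096:Wed✓ 2104:Fri 2108:Wed✓ 2112:Mon 2116:Sat
Wednesday: 2012, 2040, 2068, 2096, 2108 → 5.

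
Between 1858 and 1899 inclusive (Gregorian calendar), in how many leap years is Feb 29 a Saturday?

2

Leap years in 1858–1899: 10 of them.
Feb 29 weekday advances by 5 (mod 7) from one leap year to the next four years later (or differs when a century non-leap intervenes).
Leap-day weekdays: 1860:Wed 1864:Mon 1868:Sat✓ 1872:Thu 1876:Tue 1880:Sun 1884:Fri 1888:Wed 1892:Mon 1896:Sat✓
Saturday: 1868, 1896 → 2.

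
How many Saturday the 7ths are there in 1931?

Check the 7th of each month of 1931: Jan 7: Wed, Feb 7: Sat, Mar 7: Sat, Apr 7: Tue, May 7: Thu, Jun 7: Sun, Jul 7: Tue, Aug 7: Fri, Sep 7: Mon, Oct 7: Wed, Nov 7: Sat, Dec 7: Mon.
Saturday occurs in February, March, November — 3 months.

3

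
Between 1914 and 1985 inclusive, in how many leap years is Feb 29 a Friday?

Leap years in 1914–1985: 18 of them.
Feb 29 weekday advances by 5 (mod 7) from one leap year to the next four years later (or differs when a century non-leap intervenes).
Leap-day weekdays: 1916:Tue 1920:Sun 1924:Fri✓ 1928:Wed 1932:Mon 1936:Sat 1940:Thu 1944:Tue 1948:Sun 1952:Fri✓ 1956:Wed 1960:Mon 1964:Sat 1968:Thu 1972:Tue 1976:Sun 1980:Fri✓ 1984:Wed
Friday: 1924, 1952, 1980 → 3.

3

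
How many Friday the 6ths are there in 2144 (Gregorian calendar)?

Check the 6th of each month of 2144: Jan 6: Mon, Feb 6: Thu, Mar 6: Fri, Apr 6: Mon, May 6: Wed, Jun 6: Sat, Jul 6: Mon, Aug 6: Thu, Sep 6: Sun, Oct 6: Tue, Nov 6: Fri, Dec 6: Sun.
Friday occurs in March, November — 2 months.

2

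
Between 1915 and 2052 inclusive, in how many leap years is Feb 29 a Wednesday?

Leap years in 1915–2052: 35 of them.
Feb 29 weekday advances by 5 (mod 7) from one leap year to the next four years later (or differs when a century non-leap intervenes).
Leap-day weekdays: 1916:Tue 1920:Sun 1924:Fri 1928:Wed✓ 1932:Mon 1936:Sat 1940:Thu 1944:Tue 1948:Sun 1952:Fri 1956:Wed✓ 1960:Mon 1964:Sat …(9 more)… 2004:Sun 2008:Fri 2012:Wed✓ 2016:Mon 2020:Sat 2024:Thu 2028:Tue 2032:Sun 2036:Fri 2040:Wed✓ 2044:Mon 2048:Sat 2052:Thu
Wednesday: 1928, 1956, 1984, 2012, 2040 → 5.

5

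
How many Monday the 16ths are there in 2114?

2

Check the 16th of each month of 2114: Jan 16: Tue, Feb 16: Fri, Mar 16: Fri, Apr 16: Mon, May 16: Wed, Jun 16: Sat, Jul 16: Mon, Aug 16: Thu, Sep 16: Sun, Oct 16: Tue, Nov 16: Fri, Dec 16: Sun.
Monday occurs in April, July — 2 months.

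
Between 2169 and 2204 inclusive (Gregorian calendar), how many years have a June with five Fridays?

11

June has 30 days; it has five Fridays when Friday falls among the first (month-length − 28) days — i.e. when June 1 is one of Friday/Thursday.
June 1 by year: 2169:Thu✓ 2170:Fri✓ 2171:Sat 2172:Mon 2173:Tue 2174:Wed 2175:Thu✓ 2176:Sat 2177:Sun 2178:Mon 2179:Tue 2180:Thu✓ 2181:Fri✓ 2182:Sat 2183:Sun …(6 more)… 2190:Tue 2191:Wed 2192:Fri✓ 2193:Sat 2194:Sun 2195:Mon 2196:Wed 2197:Thu✓ 2198:Fri✓ 2199:Sat 2200:Sun 2201:Mon 2202:Tue 2203:Wed 2204:Fri✓
Years with five Fridays: 2169, 2170, 2175, 2180, 2181, 2186, 2187, 2192, 2197, 2198, 2204 → 11.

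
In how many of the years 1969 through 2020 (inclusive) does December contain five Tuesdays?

23

December has 31 days; it has five Tuesdays when Tuesday falls among the first (month-length − 28) days — i.e. when December 1 is one of Tuesday/Monday/Sunday.
December 1 by year: 1969:Mon✓ 1970:Tue✓ 1971:Wed 1972:Fri 1973:Sat 1974:Sun✓ 1975:Mon✓ 1976:Wed 1977:Thu 1978:Fri 1979:Sat 1980:Mon✓ 1981:Tue✓ 1982:Wed 1983:Thu …(22 more)… 2006:Fri 2007:Sat 2008:Mon✓ 2009:Tue✓ 2010:Wed 2011:Thu 2012:Sat 2013:Sun✓ 2014:Mon✓ 2015:Tue✓ 2016:Thu 2017:Fri 2018:Sat 2019:Sun✓ 2020:Tue✓
Years with five Tuesdays: 1969, 1970, 1974, 1975, 1980, 1981, 1985, 1986, 1987, 1991, 1992, 1996, 1997, 1998, 2002, 2003, 2008, 2009, 2013, 2014, 2015, 2019, 2020 → 23.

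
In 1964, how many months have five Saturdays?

A month of length L has five Saturdays iff its first Saturday is on day ≤ L−28 (so day 1–3 in a 31-day month, 1–2 in a 30-day month, day 1 in a leap February).
Checking each month of 1964: Jan starts Wed (31d); Feb starts Sat (29d) ✓; Mar starts Sun (31d); Apr starts Wed (30d); May starts Fri (31d) ✓; Jun starts Mon (30d); Jul starts Wed (31d); Aug starts Sat (31d) ✓; Sep starts Tue (30d); Oct starts Thu (31d) ✓; Nov starts Sun (30d); Dec starts Tue (31d).
Five-Saturday months: February, May, August, October → 4.

4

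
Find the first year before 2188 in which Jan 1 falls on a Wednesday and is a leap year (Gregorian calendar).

Jan 1 advances by 2 weekdays after a leap year and by 1 after a common year.
2188: Jan 1 is Tuesday (leap).
2187: Monday
2186: Sunday
2185: Saturday
2184: Thursday (leap)
2183: Wednesday
2182: Tuesday
2181: Monday
2180: Saturday (leap)
2179: Friday
2178: Thursday
2177: Wednesday
2176: Monday (leap)
2175: Sunday
2174: Saturday
2173: Friday
2172: Wednesday (leap)
2172 begins on a Wednesday and is a leap year.

2172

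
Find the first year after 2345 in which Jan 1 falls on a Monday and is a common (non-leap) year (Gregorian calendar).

Jan 1 advances by 2 weekdays after a leap year and by 1 after a common year.
2345: Jan 1 is Monday.
2346: Tuesday
2347: Wednesday
2348: Thursday (leap)
2349: Saturday
2350: Sunday
2351: Monday
2351 begins on a Monday and is a common year.

2351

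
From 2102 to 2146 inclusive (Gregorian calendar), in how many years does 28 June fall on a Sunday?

Track 28 June's weekday year by year (advancing +1, or +2 across a Feb 29):
  2102: Wed  2103: Thu (+1)  2104: Sat (+2)  2105: Sun (+1) ✓  2106: Mon (+1)
  2107: Tue (+1)  2108: Thu (+2)  2109: Fri (+1)  2110: Sat (+1)  2111: Sun (+1) ✓
  2112: Tue (+2)  2113: Wed (+1)  2114: Thu (+1)  2115: Fri (+1)  … (17 more years) …
  2133: Sun (+1) ✓  2134: Mon (+1)  2135: Tue (+1)  2136: Thu (+2)  2137: Fri (+1)
  2138: Sat (+1)  2139: Sun (+1) ✓  2140: Tue (+2)  2141: Wed (+1)  2142: Thu (+1)
  2143: Fri (+1)  2144: Sun (+2) ✓  2145: Mon (+1)  2146: Tue (+1)
Sunday years: 2105, 2111, 2116, 2122, 2133, 2139, 2144 — 7 in total.

7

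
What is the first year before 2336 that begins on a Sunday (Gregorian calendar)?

2333

Jan 1 advances by 2 weekdays after a leap year and by 1 after a common year.
2336: Jan 1 is Wednesday (leap).
2335: Tuesday
2334: Monday
2333: Sunday
2333 begins on a Sunday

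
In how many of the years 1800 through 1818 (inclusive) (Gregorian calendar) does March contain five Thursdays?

7

March has 31 days; it has five Thursdays when Thursday falls among the first (month-length − 28) days — i.e. when March 1 is one of Thursday/Wednesday/Tuesday.
March 1 by year: 1800:Sat 1801:Sun 1802:Mon 1803:Tue✓ 1804:Thu✓ 1805:Fri 1806:Sat 1807:Sun 1808:Tue✓ 1809:Wed✓ 1810:Thu✓ 1811:Fri 1812:Sun 1813:Mon 1814:Tue✓ 1815:Wed✓ 1816:Fri 1817:Sat 1818:Sun
Years with five Thursdays: 1803, 1804, 1808, 1809, 1810, 1814, 1815 → 7.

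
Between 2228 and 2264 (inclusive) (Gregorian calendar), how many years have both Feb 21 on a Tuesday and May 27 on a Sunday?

2

Check each year's weekday for Feb 21 and May 27:
  2228: Thu/Tue  2229: Sat/Wed  2230: Sun/Thu  2231: Mon/Fri  2232: Tue/Sun ✓  2233: Thu/Mon  2234: Fri/Tue  2235: Sat/Wed  2236: Sun/Fri  2237: Tue/Sat  2238: Wed/Sun  2239: Thu/Mon  2240: Fri/Wed  2241: Sun/Thu  …(9 more)…  2251: Fri/Tue  2252: Sat/Thu  2253: Mon/Fri  2254: Tue/Sat  2255: Wed/Sun  2256: Thu/Tue  2257: Sat/Wed  2258: Sun/Thu  2259: Mon/Fri  2260: Tue/Sun ✓  2261: Thu/Mon  2262: Fri/Tue  2263: Sat/Wed  2264: Sun/Fri
Both conditions hold in: 2232, 2260 — 2.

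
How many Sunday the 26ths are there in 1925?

2

Check the 26th of each month of 1925: Jan 26: Mon, Feb 26: Thu, Mar 26: Thu, Apr 26: Sun, May 26: Tue, Jun 26: Fri, Jul 26: Sun, Aug 26: Wed, Sep 26: Sat, Oct 26: Mon, Nov 26: Thu, Dec 26: Sat.
Sunday occurs in April, July — 2 months.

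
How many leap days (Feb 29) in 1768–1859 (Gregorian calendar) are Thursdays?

3

Leap years in 1768–1859: 22 of them.
Feb 29 weekday advances by 5 (mod 7) from one leap year to the next four years later (or differs when a century non-leap intervenes).
Leap-day weekdays: 1768:Mon 1772:Sat 1776:Thu✓ 1780:Tue 1784:Sun 1788:Fri 1792:Wed 1796:Mon 1804:Wed 1808:Mon 1812:Sat 1816:Thu✓ 1820:Tue 1824:Sun 1828:Fri 1832:Wed 1836:Mon 1840:Sat 1844:Thu✓ 1848:Tue 1852:Sun 1856:Fri
Thursday: 1776, 1816, 1844 → 3.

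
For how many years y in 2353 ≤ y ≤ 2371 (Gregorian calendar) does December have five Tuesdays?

December has 31 days; it has five Tuesdays when Tuesday falls among the first (month-length − 28) days — i.e. when December 1 is one of Tuesday/Monday/Sunday.
December 1 by year: 2353:Tue✓ 2354:Wed 2355:Thu 2356:Sat 2357:Sun✓ 2358:Mon✓ 2359:Tue✓ 2360:Thu 2361:Fri 2362:Sat 2363:Sun✓ 2364:Tue✓ 2365:Wed 2366:Thu 2367:Fri 2368:Sun✓ 2369:Mon✓ 2370:Tue✓ 2371:Wed
Years with five Tuesdays: 2353, 2357, 2358, 2359, 2363, 2364, 2368, 2369, 2370 → 9.

9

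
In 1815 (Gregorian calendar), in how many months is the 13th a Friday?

Check the 13th of each month of 1815: Jan 13: Fri, Feb 13: Mon, Mar 13: Mon, Apr 13: Thu, May 13: Sat, Jun 13: Tue, Jul 13: Thu, Aug 13: Sun, Sep 13: Wed, Oct 13: Fri, Nov 13: Mon, Dec 13: Wed.
Friday occurs in January, October — 2 months.

2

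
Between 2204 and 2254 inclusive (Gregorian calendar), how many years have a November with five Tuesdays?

14

November has 30 days; it has five Tuesdays when Tuesday falls among the first (month-length − 28) days — i.e. when November 1 is one of Tuesday/Monday.
November 1 by year: 2204:Thu 2205:Fri 2206:Sat 2207:Sun 2208:Tue✓ 2209:Wed 2210:Thu 2211:Fri 2212:Sun 2213:Mon✓ 2214:Tue✓ 2215:Wed 2216:Fri 2217:Sat 2218:Sun …(21 more)… 2240:Sun 2241:Mon✓ 2242:Tue✓ 2243:Wed 2244:Fri 2245:Sat 2246:Sun 2247:Mon✓ 2248:Wed 2249:Thu 2250:Fri 2251:Sat 2252:Mon✓ 2253:Tue✓ 2254:Wed
Years with five Tuesdays: 2208, 2213, 2214, 2219, 2224, 2225, 2230, 2231, 2236, 2241, 2242, 2247, 2252, 2253 → 14.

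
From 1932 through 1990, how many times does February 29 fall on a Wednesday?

Leap years in 1932–1990: 15 of them.
Feb 29 weekday advances by 5 (mod 7) from one leap year to the next four years later (or differs when a century non-leap intervenes).
Leap-day weekdays: 1932:Mon 1936:Sat 1940:Thu 1944:Tue 1948:Sun 1952:Fri 1956:Wed✓ 1960:Mon 1964:Sat 1968:Thu 1972:Tue 1976:Sun 1980:Fri 1984:Wed✓ 1988:Mon
Wednesday: 1956, 1984 → 2.

2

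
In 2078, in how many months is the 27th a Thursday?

2

Check the 27th of each month of 2078: Jan 27: Thu, Feb 27: Sun, Mar 27: Sun, Apr 27: Wed, May 27: Fri, Jun 27: Mon, Jul 27: Wed, Aug 27: Sat, Sep 27: Tue, Oct 27: Thu, Nov 27: Sun, Dec 27: Tue.
Thursday occurs in January, October — 2 months.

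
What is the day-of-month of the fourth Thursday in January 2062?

26

January 1, 2062 is a Sunday, so the first Thursday is the 5th.
The fourth Thursday is 5 + 21 = 26.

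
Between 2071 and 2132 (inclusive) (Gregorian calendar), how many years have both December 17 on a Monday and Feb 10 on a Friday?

2

Check each year's weekday for December 17 and Feb 10:
  2071: Thu/Tue  2072: Sat/Wed  2073: Sun/Fri  2074: Mon/Sat  2075: Tue/Sun  2076: Thu/Mon  2077: Fri/Wed  2078: Sat/Thu  2079: Sun/Fri  2080: Tue/Sat  2081: Wed/Mon  2082: Thu/Tue  2083: Fri/Wed  2084: Sun/Thu  …(34 more)…  2119: Sun/Fri  2120: Tue/Sat  2121: Wed/Mon  2122: Thu/Tue  2123: Fri/Wed  2124: Sun/Thu  2125: Mon/Sat  2126: Tue/Sun  2127: Wed/Mon  2128: Fri/Tue  2129: Sat/Thu  2130: Sun/Fri  2131: Mon/Sat  2132: Wed/Sun
Both conditions hold in: 2096, 2108 — 2.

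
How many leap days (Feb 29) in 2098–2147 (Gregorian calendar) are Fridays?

Leap years in 2098–2147: 11 of them.
Feb 29 weekday advances by 5 (mod 7) from one leap year to the next four years later (or differs when a century non-leap intervenes).
Leap-day weekdays: 2104:Fri✓ 2108:Wed 2112:Mon 2116:Sat 2120:Thu 2124:Tue 2128:Sun 2132:Fri✓ 2136:Wed 2140:Mon 2144:Sat
Friday: 2104, 2132 → 2.

2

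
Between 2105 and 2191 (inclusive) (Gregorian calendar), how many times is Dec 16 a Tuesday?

Track Dec 16's weekday year by year (advancing +1, or +2 across a Feb 29):
  2105: Wed  2106: Thu (+1)  2107: Fri (+1)  2108: Sun (+2)  2109: Mon (+1)
  2110: Tue (+1) ✓  2111: Wed (+1)  2112: Fri (+2)  2113: Sat (+1)  2114: Sun (+1)
  2115: Mon (+1)  2116: Wed (+2)  2117: Thu (+1)  2118: Fri (+1)  … (59 more years) …
  2178: Wed (+1)  2179: Thu (+1)  2180: Sat (+2)  2181: Sun (+1)  2182: Mon (+1)
  2183: Tue (+1) ✓  2184: Thu (+2)  2185: Fri (+1)  2186: Sat (+1)  2187: Sun (+1)
  2188: Tue (+2) ✓  2189: Wed (+1)  2190: Thu (+1)  2191: Fri (+1)
Tuesday years: 2110, 2121, 2127, 2132, 2138, 2149, 2155, 2160, 2166, 2177, 2183, 2188 — 12 in total.

12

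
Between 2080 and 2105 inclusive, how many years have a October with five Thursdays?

12

October has 31 days; it has five Thursdays when Thursday falls among the first (month-length − 28) days — i.e. when October 1 is one of Thursday/Wednesday/Tuesday.
October 1 by year: 2080:Tue✓ 2081:Wed✓ 2082:Thu✓ 2083:Fri 2084:Sun 2085:Mon 2086:Tue✓ 2087:Wed✓ 2088:Fri 2089:Sat 2090:Sun 2091:Mon 2092:Wed✓ 2093:Thu✓ 2094:Fri 2095:Sat 2096:Mon 2097:Tue✓ 2098:Wed✓ 2099:Thu✓ 2100:Fri 2101:Sat 2102:Sun 2103:Mon 2104:Wed✓ 2105:Thu✓
Years with five Thursdays: 2080, 2081, 2082, 2086, 2087, 2092, 2093, 2097, 2098, 2099, 2104, 2105 → 12.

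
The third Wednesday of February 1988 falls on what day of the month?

17

February 1, 1988 is a Monday, so the first Wednesday is the 3rd.
The third Wednesday is 3 + 14 = 17.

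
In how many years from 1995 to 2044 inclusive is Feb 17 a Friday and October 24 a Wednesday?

2

Check each year's weekday for Feb 17 and October 24:
  1995: Fri/Tue  1996: Sat/Thu  1997: Mon/Fri  1998: Tue/Sat  1999: Wed/Sun  2000: Thu/Tue  2001: Sat/Wed  2002: Sun/Thu  2003: Mon/Fri  2004: Tue/Sun  2005: Thu/Mon  2006: Fri/Tue  2007: Sat/Wed  2008: Sun/Fri  …(22 more)…  2031: Mon/Fri  2032: Tue/Sun  2033: Thu/Mon  2034: Fri/Tue  2035: Sat/Wed  2036: Sun/Fri  2037: Tue/Sat  2038: Wed/Sun  2039: Thu/Mon  2040: Fri/Wed ✓  2041: Sun/Thu  2042: Mon/Fri  2043: Tue/Sat  2044: Wed/Mon
Both conditions hold in: 2012, 2040 — 2.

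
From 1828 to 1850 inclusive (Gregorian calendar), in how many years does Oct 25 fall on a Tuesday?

3

Track Oct 25's weekday year by year (advancing +1, or +2 across a Feb 29):
  1828: Sat  1829: Sun (+1)  1830: Mon (+1)  1831: Tue (+1) ✓  1832: Thu (+2)
  1833: Fri (+1)  1834: Sat (+1)  1835: Sun (+1)  1836: Tue (+2) ✓  1837: Wed (+1)
  1838: Thu (+1)  1839: Fri (+1)  1840: Sun (+2)  1841: Mon (+1)  1842: Tue (+1) ✓
  1843: Wed (+1)  1844: Fri (+2)  1845: Sat (+1)  1846: Sun (+1)  1847: Mon (+1)
  1848: Wed (+2)  1849: Thu (+1)  1850: Fri (+1)
Tuesday years: 1831, 1836, 1842 — 3 in total.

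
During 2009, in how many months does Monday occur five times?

A month of length L has five Mondays iff its first Monday is on day ≤ L−28 (so day 1–3 in a 31-day month, 1–2 in a 30-day month, day 1 in a leap February).
Checking each month of 2009: Jan starts Thu (31d); Feb starts Sun (28d); Mar starts Sun (31d) ✓; Apr starts Wed (30d); May starts Fri (31d); Jun starts Mon (30d) ✓; Jul starts Wed (31d); Aug starts Sat (31d) ✓; Sep starts Tue (30d); Oct starts Thu (31d); Nov starts Sun (30d) ✓; Dec starts Tue (31d).
Five-Monday months: March, June, August, November → 4.

4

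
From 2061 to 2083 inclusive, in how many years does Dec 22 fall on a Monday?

3

Track Dec 22's weekday year by year (advancing +1, or +2 across a Feb 29):
  2061: Thu  2062: Fri (+1)  2063: Sat (+1)  2064: Mon (+2) ✓  2065: Tue (+1)
  2066: Wed (+1)  2067: Thu (+1)  2068: Sat (+2)  2069: Sun (+1)  2070: Mon (+1) ✓
  2071: Tue (+1)  2072: Thu (+2)  2073: Fri (+1)  2074: Sat (+1)  2075: Sun (+1)
  2076: Tue (+2)  2077: Wed (+1)  2078: Thu (+1)  2079: Fri (+1)  2080: Sun (+2)
  2081: Mon (+1) ✓  2082: Tue (+1)  2083: Wed (+1)
Monday years: 2064, 2070, 2081 — 3 in total.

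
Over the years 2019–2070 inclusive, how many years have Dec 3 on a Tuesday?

8

Track Dec 3's weekday year by year (advancing +1, or +2 across a Feb 29):
  2019: Tue ✓  2020: Thu (+2)  2021: Fri (+1)  2022: Sat (+1)  2023: Sun (+1)
  2024: Tue (+2) ✓  2025: Wed (+1)  2026: Thu (+1)  2027: Fri (+1)  2028: Sun (+2)
  2029: Mon (+1)  2030: Tue (+1) ✓  2031: Wed (+1)  2032: Fri (+2)  … (24 more years) …
  2057: Mon (+1)  2058: Tue (+1) ✓  2059: Wed (+1)  2060: Fri (+2)  2061: Sat (+1)
  2062: Sun (+1)  2063: Mon (+1)  2064: Wed (+2)  2065: Thu (+1)  2066: Fri (+1)
  2067: Sat (+1)  2068: Mon (+2)  2069: Tue (+1) ✓  2070: Wed (+1)
Tuesday years: 2019, 2024, 2030, 2041, 2047, 2052, 2058, 2069 — 8 in total.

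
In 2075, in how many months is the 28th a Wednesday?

Check the 28th of each month of 2075: Jan 28: Mon, Feb 28: Thu, Mar 28: Thu, Apr 28: Sun, May 28: Tue, Jun 28: Fri, Jul 28: Sun, Aug 28: Wed, Sep 28: Sat, Oct 28: Mon, Nov 28: Thu, Dec 28: Sat.
Wednesday occurs in August — 1 month.

1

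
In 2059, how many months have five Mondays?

4

A month of length L has five Mondays iff its first Monday is on day ≤ L−28 (so day 1–3 in a 31-day month, 1–2 in a 30-day month, day 1 in a leap February).
Checking each month of 2059: Jan starts Wed (31d); Feb starts Sat (28d); Mar starts Sat (31d) ✓; Apr starts Tue (30d); May starts Thu (31d); Jun starts Sun (30d) ✓; Jul starts Tue (31d); Aug starts Fri (31d); Sep starts Mon (30d) ✓; Oct starts Wed (31d); Nov starts Sat (30d); Dec starts Mon (31d) ✓.
Five-Monday months: March, June, September, December → 4.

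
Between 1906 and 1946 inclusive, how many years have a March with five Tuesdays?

17

March has 31 days; it has five Tuesdays when Tuesday falls among the first (month-length − 28) days — i.e. when March 1 is one of Tuesday/Monday/Sunday.
March 1 by year: 1906:Thu 1907:Fri 1908:Sun✓ 1909:Mon✓ 1910:Tue✓ 1911:Wed 1912:Fri 1913:Sat 1914:Sun✓ 1915:Mon✓ 1916:Wed 1917:Thu 1918:Fri 1919:Sat 1920:Mon✓ …(11 more)… 1932:Tue✓ 1933:Wed 1934:Thu 1935:Fri 1936:Sun✓ 1937:Mon✓ 1938:Tue✓ 1939:Wed 1940:Fri 1941:Sat 1942:Sun✓ 1943:Mon✓ 1944:Wed 1945:Thu 1946:Fri
Years with five Tuesdays: 1908, 1909, 1910, 1914, 1915, 1920, 1921, 1925, 1926, 1927, 1931, 1932, 1936, 1937, 1938, 1942, 1943 → 17.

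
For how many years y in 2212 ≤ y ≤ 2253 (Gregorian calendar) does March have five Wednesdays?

19

March has 31 days; it has five Wednesdays when Wednesday falls among the first (month-length − 28) days — i.e. when March 1 is one of Wednesday/Tuesday/Monday.
March 1 by year: 2212:Sun 2213:Mon✓ 2214:Tue✓ 2215:Wed✓ 2216:Fri 2217:Sat 2218:Sun 2219:Mon✓ 2220:Wed✓ 2221:Thu 2222:Fri 2223:Sat 2224:Mon✓ 2225:Tue✓ 2226:Wed✓ …(12 more)… 2239:Fri 2240:Sun 2241:Mon✓ 2242:Tue✓ 2243:Wed✓ 2244:Fri 2245:Sat 2246:Sun 2247:Mon✓ 2248:Wed✓ 2249:Thu 2250:Fri 2251:Sat 2252:Mon✓ 2253:Tue✓
Years with five Wednesdays: 2213, 2214, 2215, 2219, 2220, 2224, 2225, 2226, 2230, 2231, 2236, 2237, 2241, 2242, 2243, 2247, 2248, 2252, 2253 → 19.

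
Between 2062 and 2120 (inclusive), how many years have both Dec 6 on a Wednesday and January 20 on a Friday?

7

Check each year's weekday for Dec 6 and January 20:
  2062: Wed/Fri ✓  2063: Thu/Sat  2064: Sat/Sun  2065: Sun/Tue  2066: Mon/Wed  2067: Tue/Thu  2068: Thu/Fri  2069: Fri/Sun  2070: Sat/Mon  2071: Sun/Tue  2072: Tue/Wed  2073: Wed/Fri ✓  2074: Thu/Sat  2075: Fri/Sun  …(31 more)…  2107: Tue/Thu  2108: Thu/Fri  2109: Fri/Sun  2110: Sat/Mon  2111: Sun/Tue  2112: Tue/Wed  2113: Wed/Fri ✓  2114: Thu/Sat  2115: Fri/Sun  2116: Sun/Mon  2117: Mon/Wed  2118: Tue/Thu  2119: Wed/Fri ✓  2120: Fri/Sat
Both conditions hold in: 2062, 2073, 2079, 2090, 2102, 2113, 2119 — 7.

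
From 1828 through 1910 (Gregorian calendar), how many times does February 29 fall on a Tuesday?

Leap years in 1828–1910: 20 of them.
Feb 29 weekday advances by 5 (mod 7) from one leap year to the next four years later (or differs when a century non-leap intervenes).
Leap-day weekdays: 1828:Fri 1832:Wed 1836:Mon 1840:Sat 1844:Thu 1848:Tue✓ 1852:Sun 1856:Fri 1860:Wed 1864:Mon 1868:Sat 1872:Thu 1876:Tue✓ 1880:Sun 1884:Fri 1888:Wed 1892:Mon 1896:Sat 1904:Mon 1908:Sat
Tuesday: 1848, 1876 → 2.

2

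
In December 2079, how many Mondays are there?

4

December 2079 has 31 days and begins on Friday.
The first Monday is December 4.
Mondays fall on 4, 11, 18, 25 — that's 4.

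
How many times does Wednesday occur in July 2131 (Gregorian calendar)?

July 2131 has 31 days and begins on Sunday.
The first Wednesday is July 4.
Wednesdays fall on 4, 11, 18, 25 — that's 4.

4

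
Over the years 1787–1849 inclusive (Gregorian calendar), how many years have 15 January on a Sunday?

9

Track 15 January's weekday year by year (advancing +1, or +2 across a Feb 29):
  1787: Mon  1788: Tue (+1)  1789: Thu (+2)  1790: Fri (+1)  1791: Sat (+1)
  1792: Sun (+1) ✓  1793: Tue (+2)  1794: Wed (+1)  1795: Thu (+1)  1796: Fri (+1)
  1797: Sun (+2) ✓  1798: Mon (+1)  1799: Tue (+1)  1800: Wed (+1)  … (35 more years) …
  1836: Fri (+1)  1837: Sun (+2) ✓  1838: Mon (+1)  1839: Tue (+1)  1840: Wed (+1)
  1841: Fri (+2)  1842: Sat (+1)  1843: Sun (+1) ✓  1844: Mon (+1)  1845: Wed (+2)
  1846: Thu (+1)  1847: Fri (+1)  1848: Sat (+1)  1849: Mon (+2)
Sunday years: 1792, 1797, 1804, 1809, 1815, 1826, 1832, 1837, 1843 — 9 in total.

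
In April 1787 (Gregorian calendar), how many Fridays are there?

April 1787 has 30 days and begins on Sunday.
The first Friday is April 6.
Fridays fall on 6, 13, 20, 27 — that's 4.

4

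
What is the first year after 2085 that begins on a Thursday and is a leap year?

2088

Jan 1 advances by 2 weekdays after a leap year and by 1 after a common year.
2085: Jan 1 is Monday.
2086: Tuesday
2087: Wednesday
2088: Thursday (leap)
2088 begins on a Thursday and is a leap year.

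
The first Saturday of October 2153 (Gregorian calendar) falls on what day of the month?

6

October 1, 2153 is a Monday, so the first Saturday is the 6th.
The first Saturday is 6 + 0 = 6.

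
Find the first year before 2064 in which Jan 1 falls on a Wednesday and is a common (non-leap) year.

2059

Jan 1 advances by 2 weekdays after a leap year and by 1 after a common year.
2064: Jan 1 is Tuesday (leap).
2063: Monday
2062: Sunday
2061: Saturday
2060: Thursday (leap)
2059: Wednesday
2059 begins on a Wednesday and is a common year.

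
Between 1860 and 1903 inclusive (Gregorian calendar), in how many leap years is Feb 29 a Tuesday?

1

Leap years in 1860–1903: 10 of them.
Feb 29 weekday advances by 5 (mod 7) from one leap year to the next four years later (or differs when a century non-leap intervenes).
Leap-day weekdays: 1860:Wed 1864:Mon 1868:Sat 1872:Thu 1876:Tue✓ 1880:Sun 1884:Fri 1888:Wed 1892:Mon 1896:Sat
Tuesday: 1876 → 1.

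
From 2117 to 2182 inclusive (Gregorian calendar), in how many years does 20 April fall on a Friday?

Track 20 April's weekday year by year (advancing +1, or +2 across a Feb 29):
  2117: Tue  2118: Wed (+1)  2119: Thu (+1)  2120: Sat (+2)  2121: Sun (+1)
  2122: Mon (+1)  2123: Tue (+1)  2124: Thu (+2)  2125: Fri (+1) ✓  2126: Sat (+1)
  2127: Sun (+1)  2128: Tue (+2)  2129: Wed (+1)  2130: Thu (+1)  … (38 more years) …
  2169: Thu (+1)  2170: Fri (+1) ✓  2171: Sat (+1)  2172: Mon (+2)  2173: Tue (+1)
  2174: Wed (+1)  2175: Thu (+1)  2176: Sat (+2)  2177: Sun (+1)  2178: Mon (+1)
  2179: Tue (+1)  2180: Thu (+2)  2181: Fri (+1) ✓  2182: Sat (+1)
Friday years: 2125, 2131, 2136, 2142, 2153, 2159, 2164, 2170, 2181 — 9 in total.

9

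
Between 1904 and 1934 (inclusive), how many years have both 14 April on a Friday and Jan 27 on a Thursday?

1

Check each year's weekday for 14 April and Jan 27:
  1904: Thu/Wed  1905: Fri/Fri  1906: Sat/Sat  1907: Sun/Sun  1908: Tue/Mon  1909: Wed/Wed  1910: Thu/Thu  1911: Fri/Fri  1912: Sun/Sat  1913: Mon/Mon  1914: Tue/Tue  1915: Wed/Wed  1916: Fri/Thu ✓  1917: Sat/Sat  …(3 more)…  1921: Thu/Thu  1922: Fri/Fri  1923: Sat/Sat  1924: Mon/Sun  1925: Tue/Tue  1926: Wed/Wed  1927: Thu/Thu  1928: Sat/Fri  1929: Sun/Sun  1930: Mon/Mon  1931: Tue/Tue  1932: Thu/Wed  1933: Fri/Fri  1934: Sat/Sat
Both conditions hold in: 1916 — 1.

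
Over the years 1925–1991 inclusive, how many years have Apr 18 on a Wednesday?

Track Apr 18's weekday year by year (advancing +1, or +2 across a Feb 29):
  1925: Sat  1926: Sun (+1)  1927: Mon (+1)  1928: Wed (+2) ✓  1929: Thu (+1)
  1930: Fri (+1)  1931: Sat (+1)  1932: Mon (+2)  1933: Tue (+1)  1934: Wed (+1) ✓
  1935: Thu (+1)  1936: Sat (+2)  1937: Sun (+1)  1938: Mon (+1)  … (39 more years) …
  1978: Tue (+1)  1979: Wed (+1) ✓  1980: Fri (+2)  1981: Sat (+1)  1982: Sun (+1)
  1983: Mon (+1)  1984: Wed (+2) ✓  1985: Thu (+1)  1986: Fri (+1)  1987: Sat (+1)
  1988: Mon (+2)  1989: Tue (+1)  1990: Wed (+1) ✓  1991: Thu (+1)
Wednesday years: 1928, 1934, 1945, 1951, 1956, 1962, 1973, 1979, 1984, 1990 — 10 in total.

10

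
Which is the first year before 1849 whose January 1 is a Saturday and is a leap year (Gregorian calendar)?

1848

Jan 1 advances by 2 weekdays after a leap year and by 1 after a common year.
1849: Jan 1 is Monday.
1848: Saturday (leap)
1848 begins on a Saturday and is a leap year.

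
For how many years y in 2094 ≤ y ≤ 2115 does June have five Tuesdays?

6

June has 30 days; it has five Tuesdays when Tuesday falls among the first (month-length − 28) days — i.e. when June 1 is one of Tuesday/Monday.
June 1 by year: 2094:Tue✓ 2095:Wed 2096:Fri 2097:Sat 2098:Sun 2099:Mon✓ 2100:Tue✓ 2101:Wed 2102:Thu 2103:Fri 2104:Sun 2105:Mon✓ 2106:Tue✓ 2107:Wed 2108:Fri 2109:Sat 2110:Sun 2111:Mon✓ 2112:Wed 2113:Thu 2114:Fri 2115:Sat
Years with five Tuesdays: 2094, 2099, 2100, 2105, 2106, 2111 → 6.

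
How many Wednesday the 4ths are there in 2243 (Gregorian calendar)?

Check the 4th of each month of 2243: Jan 4: Wed, Feb 4: Sat, Mar 4: Sat, Apr 4: Tue, May 4: Thu, Jun 4: Sun, Jul 4: Tue, Aug 4: Fri, Sep 4: Mon, Oct 4: Wed, Nov 4: Sat, Dec 4: Mon.
Wednesday occurs in January, October — 2 months.

2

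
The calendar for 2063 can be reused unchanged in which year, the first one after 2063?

Two years share a calendar iff Jan 1 falls on the same weekday and both are leap or both are common. 2063: Jan 1 is Monday, common year.
2064: Jan 1 Tuesday, leap
2065: Jan 1 Thursday, common
2066: Jan 1 Friday, common
2067: Jan 1 Saturday, common
2068: Jan 1 Sunday, leap
2069: Jan 1 Tuesday, common
2070: Jan 1 Wednesday, common
2071: Jan 1 Thursday, common
2072: Jan 1 Friday, leap
2073: Jan 1 Sunday, common
2074: Jan 1 Monday, common
2074 matches on both conditions.

2074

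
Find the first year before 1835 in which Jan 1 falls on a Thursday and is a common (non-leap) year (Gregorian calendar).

1829

Jan 1 advances by 2 weekdays after a leap year and by 1 after a common year.
1835: Jan 1 is Thursday.
1834: Wednesday
1833: Tuesday
1832: Sunday (leap)
1831: Saturday
1830: Friday
1829: Thursday
1829 begins on a Thursday and is a common year.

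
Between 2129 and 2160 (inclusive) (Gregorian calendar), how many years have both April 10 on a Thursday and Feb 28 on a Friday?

3

Check each year's weekday for April 10 and Feb 28:
  2129: Sun/Mon  2130: Mon/Tue  2131: Tue/Wed  2132: Thu/Thu  2133: Fri/Sat  2134: Sat/Sun  2135: Sun/Mon  2136: Tue/Tue  2137: Wed/Thu  2138: Thu/Fri ✓  2139: Fri/Sat  2140: Sun/Sun  2141: Mon/Tue  2142: Tue/Wed  …(4 more)…  2147: Mon/Tue  2148: Wed/Wed  2149: Thu/Fri ✓  2150: Fri/Sat  2151: Sat/Sun  2152: Mon/Mon  2153: Tue/Wed  2154: Wed/Thu  2155: Thu/Fri ✓  2156: Sat/Sat  2157: Sun/Mon  2158: Mon/Tue  2159: Tue/Wed  2160: Thu/Thu
Both conditions hold in: 2138, 2149, 2155 — 3.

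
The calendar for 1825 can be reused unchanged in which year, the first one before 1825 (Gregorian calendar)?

Two years share a calendar iff Jan 1 falls on the same weekday and both are leap or both are common. 1825: Jan 1 is Saturday, common year.
1824: Jan 1 Thursday, leap
1823: Jan 1 Wednesday, common
1822: Jan 1 Tuesday, common
1821: Jan 1 Monday, common
1820: Jan 1 Saturday, leap
1819: Jan 1 Friday, common
1818: Jan 1 Thursday, common
1817: Jan 1 Wednesday, common
1816: Jan 1 Monday, leap
1815: Jan 1 Sunday, common
1814: Jan 1 Saturday, common
1814 matches on both conditions.

1814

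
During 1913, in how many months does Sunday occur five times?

A month of length L has five Sundays iff its first Sunday is on day ≤ L−28 (so day 1–3 in a 31-day month, 1–2 in a 30-day month, day 1 in a leap February).
Checking each month of 1913: Jan starts Wed (31d); Feb starts Sat (28d); Mar starts Sat (31d) ✓; Apr starts Tue (30d); May starts Thu (31d); Jun starts Sun (30d) ✓; Jul starts Tue (31d); Aug starts Fri (31d) ✓; Sep starts Mon (30d); Oct starts Wed (31d); Nov starts Sat (30d) ✓; Dec starts Mon (31d).
Five-Sunday months: March, June, August, November → 4.

4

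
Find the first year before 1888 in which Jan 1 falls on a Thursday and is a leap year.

1880

Jan 1 advances by 2 weekdays after a leap year and by 1 after a common year.
1888: Jan 1 is Sunday (leap).
1887: Saturday
1886: Friday
1885: Thursday
1884: Tuesday (leap)
1883: Monday
1882: Sunday
1881: Saturday
1880: Thursday (leap)
1880 begins on a Thursday and is a leap year.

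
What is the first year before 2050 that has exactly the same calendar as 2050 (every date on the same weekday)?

2039

Two years share a calendar iff Jan 1 falls on the same weekday and both are leap or both are common. 2050: Jan 1 is Saturday, common year.
2049: Jan 1 Friday, common
2048: Jan 1 Wednesday, leap
2047: Jan 1 Tuesday, common
2046: Jan 1 Monday, common
2045: Jan 1 Sunday, common
2044: Jan 1 Friday, leap
2043: Jan 1 Thursday, common
2042: Jan 1 Wednesday, common
2041: Jan 1 Tuesday, common
2040: Jan 1 Sunday, leap
2039: Jan 1 Saturday, common
2039 matches on both conditions.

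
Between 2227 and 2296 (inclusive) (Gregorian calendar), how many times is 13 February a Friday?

10

Track 13 February's weekday year by year (advancing +1, or +2 across a Feb 29):
  2227: Tue  2228: Wed (+1)  2229: Fri (+2) ✓  2230: Sat (+1)  2231: Sun (+1)
  2232: Mon (+1)  2233: Wed (+2)  2234: Thu (+1)  2235: Fri (+1) ✓  2236: Sat (+1)
  2237: Mon (+2)  2238: Tue (+1)  2239: Wed (+1)  2240: Thu (+1)  … (42 more years) …
  2283: Tue (+1)  2284: Wed (+1)  2285: Fri (+2) ✓  2286: Sat (+1)  2287: Sun (+1)
  2288: Mon (+1)  2289: Wed (+2)  2290: Thu (+1)  2291: Fri (+1) ✓  2292: Sat (+1)
  2293: Mon (+2)  2294: Tue (+1)  2295: Wed (+1)  2296: Thu (+1)
Friday years: 2229, 2235, 2246, 2252, 2257, 2263, 2274, 2280, 2285, 2291 — 10 in total.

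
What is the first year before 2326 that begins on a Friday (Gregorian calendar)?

Jan 1 advances by 2 weekdays after a leap year and by 1 after a common year.
2326: Jan 1 is Friday.
2325: Thursday
2324: Tuesday (leap)
2323: Monday
2322: Sunday
2321: Saturday
2320: Thursday (leap)
2319: Wednesday
2318: Tuesday
2317: Monday
2316: Saturday (leap)
2315: Friday
2315 begins on a Friday

2315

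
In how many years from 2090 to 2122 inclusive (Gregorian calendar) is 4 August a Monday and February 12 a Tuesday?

2

Check each year's weekday for 4 August and February 12:
  2090: Fri/Sun  2091: Sat/Mon  2092: Mon/Tue ✓  2093: Tue/Thu  2094: Wed/Fri  2095: Thu/Sat  2096: Sat/Sun  2097: Sun/Tue  2098: Mon/Wed  2099: Tue/Thu  2100: Wed/Fri  2101: Thu/Sat  2102: Fri/Sun  2103: Sat/Mon  …(5 more)…  2109: Sun/Tue  2110: Mon/Wed  2111: Tue/Thu  2112: Thu/Fri  2113: Fri/Sun  2114: Sat/Mon  2115: Sun/Tue  2116: Tue/Wed  2117: Wed/Fri  2118: Thu/Sat  2119: Fri/Sun  2120: Sun/Mon  2121: Mon/Wed  2122: Tue/Thu
Both conditions hold in: 2092, 2104 — 2.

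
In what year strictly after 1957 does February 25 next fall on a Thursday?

From one year to the next, a fixed date's weekday advances by 1, or by 2 when a Feb 29 lies between the two dates.
1957: February 25 is Monday.
1958: Tuesday (+1)
1959: Wednesday (+1)
1960: Thursday (+1)
February 25 falls on a Thursday in 1960.

1960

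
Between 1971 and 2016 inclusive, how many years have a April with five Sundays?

13

April has 30 days; it has five Sundays when Sunday falls among the first (month-length − 28) days — i.e. when April 1 is one of Sunday/Saturday.
April 1 by year: 1971:Thu 1972:Sat✓ 1973:Sun✓ 1974:Mon 1975:Tue 1976:Thu 1977:Fri 1978:Sat✓ 1979:Sun✓ 1980:Tue 1981:Wed 1982:Thu 1983:Fri 1984:Sun✓ 1985:Mon …(16 more)… 2002:Mon 2003:Tue 2004:Thu 2005:Fri 2006:Sat✓ 2007:Sun✓ 2008:Tue 2009:Wed 2010:Thu 2011:Fri 2012:Sun✓ 2013:Mon 2014:Tue 2015:Wed 2016:Fri
Years with five Sundays: 1972, 1973, 1978, 1979, 1984, 1989, 1990, 1995, 2000, 2001, 2006, 2007, 2012 → 13.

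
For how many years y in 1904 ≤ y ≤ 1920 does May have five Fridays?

7

May has 31 days; it has five Fridays when Friday falls among the first (month-length − 28) days — i.e. when May 1 is one of Friday/Thursday/Wednesday.
May 1 by year: 1904:Sun 1905:Mon 1906:Tue 1907:Wed✓ 1908:Fri✓ 1909:Sat 1910:Sun 1911:Mon 1912:Wed✓ 1913:Thu✓ 1914:Fri✓ 1915:Sat 1916:Mon 1917:Tue 1918:Wed✓ 1919:Thu✓ 1920:Sat
Years with five Fridays: 1907, 1908, 1912, 1913, 1914, 1918, 1919 → 7.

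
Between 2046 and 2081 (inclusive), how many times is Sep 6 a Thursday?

Track Sep 6's weekday year by year (advancing +1, or +2 across a Feb 29):
  2046: Thu ✓  2047: Fri (+1)  2048: Sun (+2)  2049: Mon (+1)  2050: Tue (+1)
  2051: Wed (+1)  2052: Fri (+2)  2053: Sat (+1)  2054: Sun (+1)  2055: Mon (+1)
  2056: Wed (+2)  2057: Thu (+1) ✓  2058: Fri (+1)  2059: Sat (+1)  … (8 more years) …
  2068: Thu (+2) ✓  2069: Fri (+1)  2070: Sat (+1)  2071: Sun (+1)  2072: Tue (+2)
  2073: Wed (+1)  2074: Thu (+1) ✓  2075: Fri (+1)  2076: Sun (+2)  2077: Mon (+1)
  2078: Tue (+1)  2079: Wed (+1)  2080: Fri (+2)  2081: Sat (+1)
Thursday years: 2046, 2057, 2063, 2068, 2074 — 5 in total.

5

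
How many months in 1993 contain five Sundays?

A month of length L has five Sundays iff its first Sunday is on day ≤ L−28 (so day 1–3 in a 31-day month, 1–2 in a 30-day month, day 1 in a leap February).
Checking each month of 1993: Jan starts Fri (31d) ✓; Feb starts Mon (28d); Mar starts Mon (31d); Apr starts Thu (30d); May starts Sat (31d) ✓; Jun starts Tue (30d); Jul starts Thu (31d); Aug starts Sun (31d) ✓; Sep starts Wed (30d); Oct starts Fri (31d) ✓; Nov starts Mon (30d); Dec starts Wed (31d).
Five-Sunday months: January, May, August, October → 4.

4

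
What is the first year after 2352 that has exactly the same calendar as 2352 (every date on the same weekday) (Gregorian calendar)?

Two years share a calendar iff Jan 1 falls on the same weekday and both are leap or both are common. 2352: Jan 1 is Tuesday, leap year.
2353: Jan 1 Thursday, common
2354: Jan 1 Friday, common
2355: Jan 1 Saturday, common
2356: Jan 1 Sunday, leap
2357: Jan 1 Tuesday, common
2358: Jan 1 Wednesday, common
2359: Jan 1 Thursday, common
2360: Jan 1 Friday, leap
2361: Jan 1 Sunday, common
2362: Jan 1 Monday, common
2363: Jan 1 Tuesday, common
2364: Jan 1 Wednesday, leap
2365: Jan 1 Friday, common
2366: Jan 1 Saturday, common
2367: Jan 1 Sunday, common
2368: Jan 1 Monday, leap
2369: Jan 1 Wednesday, common
2370: Jan 1 Thursday, common
2371: Jan 1 Friday, common
2372: Jan 1 Saturday, leap
2373: Jan 1 Monday, common
2374: Jan 1 Tuesday, common
2375: Jan 1 Wednesday, common
2376: Jan 1 Thursday, leap
2377: Jan 1 Saturday, common
2378: Jan 1 Sunday, common
2379: Jan 1 Monday, common
2380: Jan 1 Tuesday, leap
2380 matches on both conditions.

2380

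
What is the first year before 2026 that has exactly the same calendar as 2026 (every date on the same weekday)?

Two years share a calendar iff Jan 1 falls on the same weekday and both are leap or both are common. 2026: Jan 1 is Thursday, common year.
2025: Jan 1 Wednesday, common
2024: Jan 1 Monday, leap
2023: Jan 1 Sunday, common
2022: Jan 1 Saturday, common
2021: Jan 1 Friday, common
2020: Jan 1 Wednesday, leap
2019: Jan 1 Tuesday, common
2018: Jan 1 Monday, common
2017: Jan 1 Sunday, common
2016: Jan 1 Friday, leap
2015: Jan 1 Thursday, common
2015 matches on both conditions.

2015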